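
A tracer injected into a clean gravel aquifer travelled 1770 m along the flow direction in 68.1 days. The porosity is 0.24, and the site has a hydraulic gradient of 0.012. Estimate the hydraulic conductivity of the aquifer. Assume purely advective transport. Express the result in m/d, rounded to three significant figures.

v = L / t = 1770 / 68.1 = 25.99 m/d
K = v · n / i = 25.99 × 0.24 / 0.012 = 520 m/d

520 m/d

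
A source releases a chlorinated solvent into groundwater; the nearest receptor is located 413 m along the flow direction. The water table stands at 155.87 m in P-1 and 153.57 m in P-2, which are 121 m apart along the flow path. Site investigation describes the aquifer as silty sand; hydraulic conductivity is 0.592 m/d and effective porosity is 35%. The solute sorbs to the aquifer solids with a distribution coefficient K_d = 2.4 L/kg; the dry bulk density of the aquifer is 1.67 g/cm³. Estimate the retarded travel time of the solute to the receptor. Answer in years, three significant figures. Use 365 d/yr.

438 years

Hydraulic gradient i = (155.87 − 153.57) / 121 = 2.30 / 121 = 0.01901
Specific discharge q = 0.592 × 0.01901 = 0.01125 m/d
Average linear velocity = 0.01125 / 0.35 = 0.03215 m/d
Retardation R = 1 + ρ_b·K_d/n = 1 + 1.67×2.4/0.35 = 12.45
Contaminant velocity v_c = v/R = 0.03215/12.45 = 0.002582 m/d
t = L/v_c = 413/0.002582 = 159900 d
   = 159900/365 = 438 yr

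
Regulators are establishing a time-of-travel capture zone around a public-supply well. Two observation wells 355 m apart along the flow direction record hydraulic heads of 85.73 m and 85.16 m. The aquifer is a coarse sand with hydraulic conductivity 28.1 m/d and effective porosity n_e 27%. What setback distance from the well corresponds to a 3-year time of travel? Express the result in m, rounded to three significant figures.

183 m

Hydraulic gradient i = (85.73 − 85.16) / 355 = 0.57 / 355 = 0.001606
q = Ki = 28.1 × 0.001606 = 0.04512 m/d
Average linear velocity = 0.04512 / 0.27 = 0.1671 m/d
T = 3 yr × 365 = 1095 d
L = v × T = 0.1671 × 1095 = 183.0 m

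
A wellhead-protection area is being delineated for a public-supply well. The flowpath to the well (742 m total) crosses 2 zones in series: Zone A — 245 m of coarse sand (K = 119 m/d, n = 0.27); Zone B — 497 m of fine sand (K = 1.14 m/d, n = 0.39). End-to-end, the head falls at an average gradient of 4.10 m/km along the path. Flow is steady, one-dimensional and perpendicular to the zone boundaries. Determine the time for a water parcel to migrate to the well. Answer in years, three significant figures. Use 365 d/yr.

103 years

For zones in series the flux q is common to all zones; the equivalent conductivity is the harmonic (thickness-weighted) mean, K_eq = L_total / Σ(L_j/K_j).
Σ(L/K) = 245/119 + 497/1.14 = 2.059 + 436.0 = 438.0 d
K_eq = L_total / Σ(L/K) = 742 / 438.0 = 1.694 m/d
q = K_eq · i = 1.694 × 0.0041 = 0.006945 m/d (same in every zone)
Zone A: v = q/n = 0.006945/0.27 = 0.02572 m/d → t_A = 245/0.02572 = 9524 d
Zone B: v = q/n = 0.006945/0.39 = 0.01781 m/d → t_B = 497/0.01781 = 27910 d
Total t = 9524 + 27910 = 37430 d
   = 37430 / 365 = 103 yr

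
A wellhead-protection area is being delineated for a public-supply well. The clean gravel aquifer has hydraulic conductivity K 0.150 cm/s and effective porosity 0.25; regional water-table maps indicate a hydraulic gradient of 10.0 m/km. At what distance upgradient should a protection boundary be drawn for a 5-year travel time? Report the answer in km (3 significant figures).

K = 0.150 cm/s × 864 = 129.6 m/d
Specific discharge q = 129.6 × 0.010 = 1.296 m/d
v_s = q/n_e = 1.296/0.25 = 5.184 m/d
T = 5 yr × 365 = 1825 d
L = v × T = 5.184 × 1825 = 9461 m
   = 9.46 km

9.46 km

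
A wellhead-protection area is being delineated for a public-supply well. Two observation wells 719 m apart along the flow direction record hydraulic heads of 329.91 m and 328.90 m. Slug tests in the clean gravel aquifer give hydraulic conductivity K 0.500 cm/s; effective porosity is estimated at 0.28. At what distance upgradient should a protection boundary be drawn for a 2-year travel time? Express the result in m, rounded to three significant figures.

Hydraulic gradient i = (329.91 − 328.90) / 719 = 1.01 / 719 = 0.001405
K = 0.500 cm/s × 864 = 432.0 m/d
Darcy flux q = K·i = 432.0 × 0.001405 = 0.6068 m/d
v = Ki/n = 432.0·0.001405/0.28 = 2.167 m/d
T = 2 yr × 365 = 730 d
L = v × T = 2.167 × 730 = 1582 m

1580 m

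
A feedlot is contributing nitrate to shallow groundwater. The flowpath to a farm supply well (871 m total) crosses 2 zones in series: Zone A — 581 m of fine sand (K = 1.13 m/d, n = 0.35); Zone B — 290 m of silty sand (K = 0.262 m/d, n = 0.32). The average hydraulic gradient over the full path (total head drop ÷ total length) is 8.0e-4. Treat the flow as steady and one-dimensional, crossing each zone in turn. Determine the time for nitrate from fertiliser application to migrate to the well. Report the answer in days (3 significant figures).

689000 days

For zones in series the flux q is common to all zones; the equivalent conductivity is the harmonic (thickness-weighted) mean, K_eq = L_total / Σ(L_j/K_j).
Σ(L/K) = 581/1.13 + 290/0.262 = 514.2 + 1107 = 1621 d
K_eq = L_total / Σ(L/K) = 871 / 1621 = 0.5373 m/d
q = K_eq · i = 0.5373 × 8.0e-4 = 4.299e-4 m/d (same in every zone)
Zone A: v = q/n = 4.299e-4/0.35 = 0.001228 m/d → t_A = 581/0.001228 = 473100 d
Zone B: v = q/n = 4.299e-4/0.32 = 0.001343 m/d → t_B = 290/0.001343 = 215900 d
Total t = 473100 + 215900 = 689000 d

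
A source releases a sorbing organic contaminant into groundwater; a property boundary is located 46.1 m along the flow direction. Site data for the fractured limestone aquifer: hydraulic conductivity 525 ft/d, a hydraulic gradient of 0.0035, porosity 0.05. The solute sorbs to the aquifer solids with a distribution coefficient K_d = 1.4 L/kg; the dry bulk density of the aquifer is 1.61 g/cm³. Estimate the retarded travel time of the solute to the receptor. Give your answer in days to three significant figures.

K = 525 ft/d × 0.3048 = 160.0 m/d
q = Ki = 160.0 × 0.0035 = 0.5601 m/d
v_s = q/n_e = 0.5601/0.05 = 11.20 m/d
Retardation R = 1 + ρ_b·K_d/n = 1 + 1.61×1.4/0.05 = 46.08
Contaminant velocity v_c = v/R = 11.20/46.08 = 0.2431 m/d
t = L/v_c = 46.1/0.2431 = 189.6 d

190 days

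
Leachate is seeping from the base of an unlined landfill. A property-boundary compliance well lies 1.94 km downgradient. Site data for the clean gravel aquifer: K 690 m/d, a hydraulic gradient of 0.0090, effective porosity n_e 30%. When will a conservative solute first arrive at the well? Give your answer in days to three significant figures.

Darcy flux q = K·i = 690 × 0.0090 = 6.210 m/d
Average linear velocity = 6.210 / 0.30 = 20.70 m/d
L = 1.94 km = 1940 m
t = L / v = 1940 / 20.70 = 93.72 d

93.7 days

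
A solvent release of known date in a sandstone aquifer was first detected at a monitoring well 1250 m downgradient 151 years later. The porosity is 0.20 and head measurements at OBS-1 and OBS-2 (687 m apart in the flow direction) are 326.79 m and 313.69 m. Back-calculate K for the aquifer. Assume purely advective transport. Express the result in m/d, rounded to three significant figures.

0.238 m/d

Hydraulic gradient i = (326.79 − 313.69) / 687 = 13.10 / 687 = 0.01907
t = 151 years = 55120 d
v = L / t = 1250 / 55120 = 0.02268 m/d
K = v · n / i = 0.02268 × 0.20 / 0.01907 = 0.238 m/d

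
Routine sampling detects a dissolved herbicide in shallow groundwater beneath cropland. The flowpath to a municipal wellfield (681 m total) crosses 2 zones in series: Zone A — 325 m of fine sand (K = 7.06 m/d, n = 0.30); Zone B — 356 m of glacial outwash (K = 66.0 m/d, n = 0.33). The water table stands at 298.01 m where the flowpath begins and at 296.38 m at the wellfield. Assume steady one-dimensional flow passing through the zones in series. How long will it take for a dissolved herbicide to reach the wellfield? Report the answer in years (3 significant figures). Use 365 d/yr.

Total head drop ΔH = 298.01 − 296.38 = 1.63 m
Steady 1-D flow in series ⇒ the Darcy flux q is identical in every zone and the zone head losses add (resistances L/K in series).
Σ(L/K) = 325/7.06 + 356/66.0 = 46.03 + 5.394 = 51.43 d
q = ΔH / Σ(L/K) = 1.63 / 51.43 = 0.03169 m/d (same in every zone)
Zone A: v = q/n = 0.03169/0.30 = 0.1056 m/d → t_A = 325/0.1056 = 3076 d
Zone B: v = q/n = 0.03169/0.33 = 0.09604 m/d → t_B = 356/0.09604 = 3707 d
Total t = 3076 + 3707 = 6783 d
   = 6783 / 365 = 18.6 yr

18.6 years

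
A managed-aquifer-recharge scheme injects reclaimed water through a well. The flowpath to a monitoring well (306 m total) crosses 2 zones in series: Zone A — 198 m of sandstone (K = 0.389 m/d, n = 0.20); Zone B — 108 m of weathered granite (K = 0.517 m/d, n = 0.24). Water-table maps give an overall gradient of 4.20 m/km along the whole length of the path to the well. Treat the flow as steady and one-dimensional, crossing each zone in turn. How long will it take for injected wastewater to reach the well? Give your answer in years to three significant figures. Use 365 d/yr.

Steady 1-D flow in series ⇒ the Darcy flux q is identical in every zone and the zone head losses add (resistances L/K in series).
Σ(L/K) = 198/0.389 + 108/0.517 = 509.0 + 208.9 = 717.9 d
K_eq = L_total / Σ(L/K) = 306 / 717.9 = 0.4262 m/d
q = K_eq · i = 0.4262 × 0.0042 = 0.001790 m/d (same in every zone)
Zone A: v = q/n = 0.001790/0.20 = 0.008951 m/d → t_A = 198/0.008951 = 22120 d
Zone B: v = q/n = 0.001790/0.24 = 0.007459 m/d → t_B = 108/0.007459 = 14480 d
Total t = 22120 + 14480 = 36600 d
   = 36600 / 365 = 100 yr

100 years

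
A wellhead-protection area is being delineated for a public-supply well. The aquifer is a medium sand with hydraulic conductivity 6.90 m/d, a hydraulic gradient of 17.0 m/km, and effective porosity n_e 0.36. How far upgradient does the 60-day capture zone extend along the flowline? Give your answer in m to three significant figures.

19.6 m

q = Ki = 6.90 × 0.017 = 0.1173 m/d
v = Ki/n = 6.90·0.017/0.36 = 0.3258 m/d
L = v × T = 0.3258 × 60 = 19.55 m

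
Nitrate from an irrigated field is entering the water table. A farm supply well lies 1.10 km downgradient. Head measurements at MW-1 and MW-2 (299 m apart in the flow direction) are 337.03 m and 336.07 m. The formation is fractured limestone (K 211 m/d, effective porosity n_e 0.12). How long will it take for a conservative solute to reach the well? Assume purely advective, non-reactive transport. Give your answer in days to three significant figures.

Hydraulic gradient i = (337.03 − 336.07) / 299 = 0.96 / 299 = 0.003211
Darcy flux q = K·i = 211 × 0.003211 = 0.6775 m/d
Seepage velocity v = q / n = 0.6775 / 0.12 = 5.645 m/d
L = 1.10 km = 1100 m
t = L / v = 1100 / 5.645 = 194.8 d

195 days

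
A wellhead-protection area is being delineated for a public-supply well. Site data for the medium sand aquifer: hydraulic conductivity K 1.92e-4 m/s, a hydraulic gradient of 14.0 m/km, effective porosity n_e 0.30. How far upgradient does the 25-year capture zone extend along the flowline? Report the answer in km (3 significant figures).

K = 1.92e-4 m/s × 86400 s/d = 16.59 m/d
Darcy flux q = K·i = 16.59 × 0.014 = 0.2322 m/d
Seepage velocity v = q / n = 0.2322 / 0.30 = 0.7741 m/d
T = 25 yr × 365 = 9125 d
L = v × T = 0.7741 × 9125 = 7064 m
   = 7.06 km

7.06 km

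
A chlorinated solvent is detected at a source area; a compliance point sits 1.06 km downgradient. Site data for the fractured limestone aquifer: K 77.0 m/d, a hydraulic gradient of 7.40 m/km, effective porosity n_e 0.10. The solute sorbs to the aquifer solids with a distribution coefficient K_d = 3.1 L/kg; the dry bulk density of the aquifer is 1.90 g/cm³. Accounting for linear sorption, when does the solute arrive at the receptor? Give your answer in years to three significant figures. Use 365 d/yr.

q = Ki = 77.0 × 0.0074 = 0.5698 m/d
Seepage velocity v = q / n = 0.5698 / 0.10 = 5.698 m/d
Retardation R = 1 + ρ_b·K_d/n = 1 + 1.90×3.1/0.10 = 59.90
Contaminant velocity v_c = v/R = 5.698/59.90 = 0.09513 m/d
L = 1.06 km = 1060 m
t = L/v_c = 1060/0.09513 = 11140 d
   = 11140/365 = 30.5 yr

30.5 years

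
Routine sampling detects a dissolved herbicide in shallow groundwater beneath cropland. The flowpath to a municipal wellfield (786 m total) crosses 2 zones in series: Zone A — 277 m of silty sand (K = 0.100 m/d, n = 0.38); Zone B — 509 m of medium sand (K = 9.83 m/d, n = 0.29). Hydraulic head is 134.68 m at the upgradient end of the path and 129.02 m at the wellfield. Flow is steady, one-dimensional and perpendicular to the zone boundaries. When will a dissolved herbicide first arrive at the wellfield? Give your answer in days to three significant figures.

126000 days

Total head drop ΔH = 134.68 − 129.02 = 5.66 m
Steady 1-D flow in series ⇒ the Darcy flux q is identical in every zone and the zone head losses add (resistances L/K in series).
Σ(L/K) = 277/0.100 + 509/9.83 = 2770 + 51.78 = 2822 d
q = ΔH / Σ(L/K) = 5.66 / 2822 = 0.002006 m/d (same in every zone)
Zone A: v = q/n = 0.002006/0.38 = 0.005278 m/d → t_A = 277/0.005278 = 52480 d
Zone B: v = q/n = 0.002006/0.29 = 0.006917 m/d → t_B = 509/0.006917 = 73590 d
Total t = 52480 + 73590 = 126100 d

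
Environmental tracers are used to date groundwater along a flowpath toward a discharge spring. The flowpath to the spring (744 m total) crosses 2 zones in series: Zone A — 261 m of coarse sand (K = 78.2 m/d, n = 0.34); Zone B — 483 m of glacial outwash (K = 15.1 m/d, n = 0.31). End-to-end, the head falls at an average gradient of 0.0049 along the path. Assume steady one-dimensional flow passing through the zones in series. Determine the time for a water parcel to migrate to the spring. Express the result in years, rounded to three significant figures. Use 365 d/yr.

For zones in series the flux q is common to all zones; the equivalent conductivity is the harmonic (thickness-weighted) mean, K_eq = L_total / Σ(L_j/K_j).
Σ(L/K) = 261/78.2 + 483/15.1 = 3.338 + 31.99 = 35.32 d
K_eq = L_total / Σ(L/K) = 744 / 35.32 = 21.06 m/d
q = K_eq · i = 21.06 × 0.0049 = 0.1032 m/d (same in every zone)
Zone A: v = q/n = 0.1032/0.34 = 0.3035 m/d → t_A = 261/0.3035 = 859.9 d
Zone B: v = q/n = 0.1032/0.31 = 0.3329 m/d → t_B = 483/0.3329 = 1451 d
Total t = 859.9 + 1451 = 2311 d
   = 2311 / 365 = 6.33 yr

6.33 years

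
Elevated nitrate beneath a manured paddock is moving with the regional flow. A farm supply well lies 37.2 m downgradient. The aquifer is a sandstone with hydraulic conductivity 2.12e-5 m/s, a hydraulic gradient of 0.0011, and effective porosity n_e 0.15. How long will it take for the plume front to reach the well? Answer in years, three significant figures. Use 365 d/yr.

7.59 years

K = 2.12e-5 m/s × 86400 s/d = 1.832 m/d
Specific discharge q = 1.832 × 0.0011 = 0.002015 m/d
Average linear velocity = 0.002015 / 0.15 = 0.01343 m/d
t = L / v = 37.2 / 0.01343 = 2769 d
   = 2769 / 365 = 7.59 yr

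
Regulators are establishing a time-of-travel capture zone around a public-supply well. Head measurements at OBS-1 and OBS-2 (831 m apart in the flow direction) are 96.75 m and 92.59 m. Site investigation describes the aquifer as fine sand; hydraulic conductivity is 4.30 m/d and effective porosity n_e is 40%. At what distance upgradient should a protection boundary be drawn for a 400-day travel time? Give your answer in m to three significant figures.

21.5 m

Hydraulic gradient i = (96.75 − 92.59) / 831 = 4.16 / 831 = 0.005006
Darcy flux q = K·i = 4.30 × 0.005006 = 0.02153 m/d
v_s = q/n_e = 0.02153/0.40 = 0.05381 m/d
L = v × T = 0.05381 × 400 = 21.53 m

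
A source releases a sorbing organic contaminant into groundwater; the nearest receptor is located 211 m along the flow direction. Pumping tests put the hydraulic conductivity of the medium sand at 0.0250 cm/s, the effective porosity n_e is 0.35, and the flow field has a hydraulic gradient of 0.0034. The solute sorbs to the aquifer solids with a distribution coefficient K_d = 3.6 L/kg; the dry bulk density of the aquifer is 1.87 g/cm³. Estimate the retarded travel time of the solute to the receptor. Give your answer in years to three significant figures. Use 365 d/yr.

K = 0.0250 cm/s × 864 = 21.60 m/d
q = Ki = 21.60 × 0.0034 = 0.07344 m/d
Seepage velocity v = q / n = 0.07344 / 0.35 = 0.2098 m/d
Retardation R = 1 + ρ_b·K_d/n = 1 + 1.87×3.6/0.35 = 20.23
Contaminant velocity v_c = v/R = 0.2098/20.23 = 0.01037 m/d
t = L/v_c = 211/0.01037 = 20350 d
   = 20350/365 = 55.7 yr

55.7 years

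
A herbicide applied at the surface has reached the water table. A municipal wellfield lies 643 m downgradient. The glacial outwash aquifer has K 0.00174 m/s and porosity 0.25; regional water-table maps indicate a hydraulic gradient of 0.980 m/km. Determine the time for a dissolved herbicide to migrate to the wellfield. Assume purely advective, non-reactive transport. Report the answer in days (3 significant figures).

1090 days

K = 0.00174 m/s × 86400 s/d = 150.3 m/d
Specific discharge q = 150.3 × 9.8e-4 = 0.1473 m/d
Average linear velocity = 0.1473 / 0.25 = 0.5893 m/d
t = L / v = 643 / 0.5893 = 1091 d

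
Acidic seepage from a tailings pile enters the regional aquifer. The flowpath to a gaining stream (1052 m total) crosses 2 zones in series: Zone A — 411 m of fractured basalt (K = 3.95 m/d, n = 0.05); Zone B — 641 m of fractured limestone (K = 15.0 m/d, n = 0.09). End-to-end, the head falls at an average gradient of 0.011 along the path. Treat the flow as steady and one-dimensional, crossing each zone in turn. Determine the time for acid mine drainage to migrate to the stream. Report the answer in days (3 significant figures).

Continuity: the same q passes through each zone, so ΔH = q·Σ(L_j/K_j) — the zones act as resistances in series.
Σ(L/K) = 411/3.95 + 641/15.0 = 104.1 + 42.73 = 146.8 d
K_eq = L_total / Σ(L/K) = 1052 / 146.8 = 7.167 m/d
q = K_eq · i = 7.167 × 0.011 = 0.07884 m/d (same in every zone)
Zone A: v = q/n = 0.07884/0.05 = 1.577 m/d → t_A = 411/1.577 = 260.7 d
Zone B: v = q/n = 0.07884/0.09 = 0.8760 m/d → t_B = 641/0.8760 = 731.8 d
Total t = 260.7 + 731.8 = 992.4 d

992 days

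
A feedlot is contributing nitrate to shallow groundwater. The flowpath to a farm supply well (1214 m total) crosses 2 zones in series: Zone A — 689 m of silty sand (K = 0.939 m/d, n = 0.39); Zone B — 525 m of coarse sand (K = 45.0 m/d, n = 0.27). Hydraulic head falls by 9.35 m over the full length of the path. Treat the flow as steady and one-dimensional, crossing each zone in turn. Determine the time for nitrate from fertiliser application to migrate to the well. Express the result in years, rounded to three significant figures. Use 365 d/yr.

Steady 1-D flow in series ⇒ the Darcy flux q is identical in every zone and the zone head losses add (resistances L/K in series).
Σ(L/K) = 689/0.939 + 525/45.0 = 733.8 + 11.67 = 745.4 d
q = ΔH / Σ(L/K) = 9.35 / 745.4 = 0.01254 m/d (same in every zone)
Zone A: v = q/n = 0.01254/0.39 = 0.03216 m/d → t_A = 689/0.03216 = 21420 d
Zone B: v = q/n = 0.01254/0.27 = 0.04646 m/d → t_B = 525/0.04646 = 11300 d
Total t = 21420 + 11300 = 32720 d
   = 32720 / 365 = 89.7 yr

89.7 years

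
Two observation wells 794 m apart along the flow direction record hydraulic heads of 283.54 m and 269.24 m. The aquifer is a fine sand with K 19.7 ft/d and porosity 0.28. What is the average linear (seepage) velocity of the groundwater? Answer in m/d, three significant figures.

Hydraulic gradient i = (283.54 − 269.24) / 794 = 14.30 / 794 = 0.01801
K = 19.7 ft/d × 0.3048 = 6.005 m/d
q = Ki = 6.005 × 0.01801 = 0.1081 m/d
v = Ki/n = 6.005·0.01801/0.28 = 0.3862 m/d

0.386 m/d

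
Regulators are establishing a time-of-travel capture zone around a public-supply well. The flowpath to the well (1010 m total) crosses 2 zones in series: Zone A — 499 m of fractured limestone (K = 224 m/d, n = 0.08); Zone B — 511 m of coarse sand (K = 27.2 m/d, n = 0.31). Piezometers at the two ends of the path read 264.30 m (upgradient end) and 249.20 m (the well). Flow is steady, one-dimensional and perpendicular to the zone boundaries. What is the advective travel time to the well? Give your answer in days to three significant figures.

276 days

Total head drop ΔH = 264.30 − 249.20 = 15.10 m
Continuity: the same q passes through each zone, so ΔH = q·Σ(L_j/K_j) — the zones act as resistances in series.
Σ(L/K) = 499/224 + 511/27.2 = 2.228 + 18.79 = 21.01 d
q = ΔH / Σ(L/K) = 15.10 / 21.01 = 0.7186 m/d (same in every zone)
Zone A: v = q/n = 0.7186/0.08 = 8.982 m/d → t_A = 499/8.982 = 55.56 d
Zone B: v = q/n = 0.7186/0.31 = 2.318 m/d → t_B = 511/2.318 = 220.5 d
Total t = 55.56 + 220.5 = 276.0 d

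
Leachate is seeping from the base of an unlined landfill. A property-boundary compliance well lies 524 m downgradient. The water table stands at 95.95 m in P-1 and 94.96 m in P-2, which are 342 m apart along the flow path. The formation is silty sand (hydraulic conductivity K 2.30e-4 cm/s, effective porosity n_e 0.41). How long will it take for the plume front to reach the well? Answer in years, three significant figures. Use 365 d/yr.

1020 years

Hydraulic gradient i = (95.95 − 94.96) / 342 = 0.99 / 342 = 0.002895
K = 2.30e-4 cm/s × 864 = 0.1987 m/d
Darcy flux q = K·i = 0.1987 × 0.002895 = 5.752e-4 m/d
Seepage velocity v = q / n = 5.752e-4 / 0.41 = 0.001403 m/d
t = L / v = 524 / 0.001403 = 373500 d
   = 373500 / 365 = 1020 yr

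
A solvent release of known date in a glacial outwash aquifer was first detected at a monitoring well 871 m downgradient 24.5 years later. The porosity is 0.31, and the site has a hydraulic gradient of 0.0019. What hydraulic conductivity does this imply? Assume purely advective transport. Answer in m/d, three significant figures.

t = 24.5 years = 8943 d
v = L / t = 871 / 8943 = 0.09740 m/d
K = v · n / i = 0.09740 × 0.31 / 0.0019 = 15.9 m/d

15.9 m/d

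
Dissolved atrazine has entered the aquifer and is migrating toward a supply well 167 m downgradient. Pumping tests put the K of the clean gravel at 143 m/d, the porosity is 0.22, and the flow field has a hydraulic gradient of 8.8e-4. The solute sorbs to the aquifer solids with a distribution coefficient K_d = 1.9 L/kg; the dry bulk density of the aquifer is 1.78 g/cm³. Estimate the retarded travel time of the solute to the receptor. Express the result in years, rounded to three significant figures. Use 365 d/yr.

13.1 years

q = Ki = 143 × 8.8e-4 = 0.1258 m/d
Average linear velocity = 0.1258 / 0.22 = 0.5720 m/d
Retardation R = 1 + ρ_b·K_d/n = 1 + 1.78×1.9/0.22 = 16.37
Contaminant velocity v_c = v/R = 0.5720/16.37 = 0.03494 m/d
t = L/v_c = 167/0.03494 = 4780 d
   = 4780/365 = 13.1 yr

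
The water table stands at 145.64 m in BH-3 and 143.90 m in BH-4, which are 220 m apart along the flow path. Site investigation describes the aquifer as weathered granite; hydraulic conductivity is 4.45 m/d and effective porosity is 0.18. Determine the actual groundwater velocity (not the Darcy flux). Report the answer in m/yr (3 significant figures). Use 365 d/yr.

Hydraulic gradient i = (145.64 − 143.90) / 220 = 1.74 / 220 = 0.007909
Darcy flux q = K·i = 4.45 × 0.007909 = 0.03520 m/d
Average linear velocity = 0.03520 / 0.18 = 0.1955 m/d
   = 0.1955 × 365 = 71.4 m/yr

71.4 m/yr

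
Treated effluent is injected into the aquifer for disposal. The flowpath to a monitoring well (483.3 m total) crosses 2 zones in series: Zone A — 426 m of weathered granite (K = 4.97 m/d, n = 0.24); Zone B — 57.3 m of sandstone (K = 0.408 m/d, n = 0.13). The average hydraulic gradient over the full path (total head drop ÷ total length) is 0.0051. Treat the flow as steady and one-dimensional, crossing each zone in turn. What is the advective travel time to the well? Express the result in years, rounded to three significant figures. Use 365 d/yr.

Continuity: the same q passes through each zone, so ΔH = q·Σ(L_j/K_j) — the zones act as resistances in series.
Σ(L/K) = 426/4.97 + 57.3/0.408 = 85.71 + 140.4 = 226.2 d
K_eq = L_total / Σ(L/K) = 483.3 / 226.2 = 2.137 m/d
q = K_eq · i = 2.137 × 0.0051 = 0.01090 m/d (same in every zone)
Zone A: v = q/n = 0.01090/0.24 = 0.04541 m/d → t_A = 426/0.04541 = 9381 d
Zone B: v = q/n = 0.01090/0.13 = 0.08384 m/d → t_B = 57.3/0.08384 = 683.5 d
Total t = 9381 + 683.5 = 10060 d
   = 10060 / 365 = 27.6 yr

27.6 years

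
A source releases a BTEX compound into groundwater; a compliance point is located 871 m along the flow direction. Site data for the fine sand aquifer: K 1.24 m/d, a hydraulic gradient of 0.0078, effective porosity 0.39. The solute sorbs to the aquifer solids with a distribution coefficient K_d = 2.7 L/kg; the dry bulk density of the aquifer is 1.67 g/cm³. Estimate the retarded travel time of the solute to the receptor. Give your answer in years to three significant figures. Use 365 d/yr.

1210 years

Specific discharge q = 1.24 × 0.0078 = 0.009672 m/d
v = Ki/n = 1.24·0.0078/0.39 = 0.02480 m/d
Retardation R = 1 + ρ_b·K_d/n = 1 + 1.67×2.7/0.39 = 12.56
Contaminant velocity v_c = v/R = 0.02480/12.56 = 0.001974 m/d
t = L/v_c = 871/0.001974 = 441200 d
   = 441200/365 = 1210 yr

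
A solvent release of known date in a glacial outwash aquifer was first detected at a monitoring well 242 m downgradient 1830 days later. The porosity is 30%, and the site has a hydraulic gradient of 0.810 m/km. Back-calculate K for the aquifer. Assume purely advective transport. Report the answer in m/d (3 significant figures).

v = L / t = 242 / 1830 = 0.1322 m/d
K = v · n / i = 0.1322 × 0.30 / 8.1e-4 = 49.0 m/d

49.0 m/d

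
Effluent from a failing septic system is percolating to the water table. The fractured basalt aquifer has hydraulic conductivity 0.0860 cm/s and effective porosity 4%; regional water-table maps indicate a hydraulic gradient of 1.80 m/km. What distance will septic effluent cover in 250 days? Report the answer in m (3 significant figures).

836 m

K = 0.0860 cm/s × 864 = 74.30 m/d
Specific discharge q = 74.30 × 0.0018 = 0.1337 m/d
Seepage velocity v = q / n = 0.1337 / 0.04 = 3.344 m/d
L = v × T = 3.344 × 250 = 835.9 m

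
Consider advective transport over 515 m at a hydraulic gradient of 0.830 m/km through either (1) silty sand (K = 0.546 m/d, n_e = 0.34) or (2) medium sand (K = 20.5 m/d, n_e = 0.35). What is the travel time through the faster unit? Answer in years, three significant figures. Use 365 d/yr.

Unit 1 (silty sand): v = 0.546×8.3e-4/0.34 = 0.001333 m/d, t = 515/0.001333 = 386400 d
Unit 2 (medium sand): v = 20.5×8.3e-4/0.35 = 0.04861 m/d, t = 515/0.04861 = 10590 d
Faster: 10590 d / 365 = 29.0 yr

29.0 years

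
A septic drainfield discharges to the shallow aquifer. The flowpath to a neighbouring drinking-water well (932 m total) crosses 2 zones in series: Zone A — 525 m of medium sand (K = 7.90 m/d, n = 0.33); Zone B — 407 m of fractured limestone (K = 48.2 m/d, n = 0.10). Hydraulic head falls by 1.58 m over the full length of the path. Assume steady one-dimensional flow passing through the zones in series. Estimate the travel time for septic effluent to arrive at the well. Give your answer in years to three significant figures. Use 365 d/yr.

Continuity: the same q passes through each zone, so ΔH = q·Σ(L_j/K_j) — the zones act as resistances in series.
Σ(L/K) = 525/7.90 + 407/48.2 = 66.46 + 8.444 = 74.90 d
q = ΔH / Σ(L/K) = 1.58 / 74.90 = 0.02109 m/d (same in every zone)
Zone A: v = q/n = 0.02109/0.33 = 0.06392 m/d → t_A = 525/0.06392 = 8213 d
Zone B: v = q/n = 0.02109/0.10 = 0.2109 m/d → t_B = 407/0.2109 = 1929 d
Total t = 8213 + 1929 = 10140 d
   = 10140 / 365 = 27.8 yr

27.8 years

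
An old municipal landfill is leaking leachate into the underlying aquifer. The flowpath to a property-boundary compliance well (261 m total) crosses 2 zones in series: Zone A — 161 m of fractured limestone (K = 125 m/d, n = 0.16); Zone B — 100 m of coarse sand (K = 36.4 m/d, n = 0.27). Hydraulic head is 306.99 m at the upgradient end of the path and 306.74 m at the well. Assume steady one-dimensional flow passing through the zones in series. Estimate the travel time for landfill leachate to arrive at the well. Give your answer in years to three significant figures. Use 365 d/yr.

2.33 years

Total head drop ΔH = 306.99 − 306.74 = 0.25 m
Steady 1-D flow in series ⇒ the Darcy flux q is identical in every zone and the zone head losses add (resistances L/K in series).
Σ(L/K) = 161/125 + 100/36.4 = 1.288 + 2.747 = 4.035 d
q = ΔH / Σ(L/K) = 0.25 / 4.035 = 0.06195 m/d (same in every zone)
Zone A: v = q/n = 0.06195/0.16 = 0.3872 m/d → t_A = 161/0.3872 = 415.8 d
Zone B: v = q/n = 0.06195/0.27 = 0.2295 m/d → t_B = 100/0.2295 = 435.8 d
Total t = 415.8 + 435.8 = 851.6 d
   = 851.6 / 365 = 2.33 yr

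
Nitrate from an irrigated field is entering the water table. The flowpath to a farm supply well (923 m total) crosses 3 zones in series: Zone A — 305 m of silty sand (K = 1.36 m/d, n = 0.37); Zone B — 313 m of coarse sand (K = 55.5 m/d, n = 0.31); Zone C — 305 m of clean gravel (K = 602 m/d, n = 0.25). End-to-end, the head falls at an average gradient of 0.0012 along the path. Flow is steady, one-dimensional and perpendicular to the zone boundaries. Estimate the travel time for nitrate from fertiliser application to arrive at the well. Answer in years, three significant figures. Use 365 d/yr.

For zones in series the flux q is common to all zones; the equivalent conductivity is the harmonic (thickness-weighted) mean, K_eq = L_total / Σ(L_j/K_j).
Σ(L/K) = 305/1.36 + 313/55.5 + 305/602 = 224.3 + 5.640 + 0.5066 = 230.4 d
K_eq = L_total / Σ(L/K) = 923 / 230.4 = 4.006 m/d
q = K_eq · i = 4.006 × 0.0012 = 0.004807 m/d (same in every zone)
Zone A: v = q/n = 0.004807/0.37 = 0.01299 m/d → t_A = 305/0.01299 = 23480 d
Zone B: v = q/n = 0.004807/0.31 = 0.01551 m/d → t_B = 313/0.01551 = 20180 d
Zone C: v = q/n = 0.004807/0.25 = 0.01923 m/d → t_C = 305/0.01923 = 15860 d
Total t = 23480 + 20180 + 15860 = 59520 d
   = 59520 / 365 = 163 yr

163 years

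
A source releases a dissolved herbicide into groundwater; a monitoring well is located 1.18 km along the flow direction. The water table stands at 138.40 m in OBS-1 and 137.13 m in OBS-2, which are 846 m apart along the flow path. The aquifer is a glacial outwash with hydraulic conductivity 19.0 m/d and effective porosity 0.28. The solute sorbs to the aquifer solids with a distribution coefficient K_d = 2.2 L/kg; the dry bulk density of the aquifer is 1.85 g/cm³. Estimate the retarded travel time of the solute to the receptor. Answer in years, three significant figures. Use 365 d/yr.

493 years

Hydraulic gradient i = (138.40 − 137.13) / 846 = 1.27 / 846 = 0.001501
Specific discharge q = 19.0 × 0.001501 = 0.02852 m/d
Seepage velocity v = q / n = 0.02852 / 0.28 = 0.1019 m/d
Retardation R = 1 + ρ_b·K_d/n = 1 + 1.85×2.2/0.28 = 15.54
Contaminant velocity v_c = v/R = 0.1019/15.54 = 0.006557 m/d
L = 1.18 km = 1180 m
t = L/v_c = 1180/0.006557 = 180000 d
   = 180000/365 = 493 yr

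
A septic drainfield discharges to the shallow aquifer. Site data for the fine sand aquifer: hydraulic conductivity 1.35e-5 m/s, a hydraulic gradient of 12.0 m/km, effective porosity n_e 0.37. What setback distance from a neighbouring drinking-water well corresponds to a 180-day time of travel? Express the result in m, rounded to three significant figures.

6.81 m

K = 1.35e-5 m/s × 86400 s/d = 1.166 m/d
Specific discharge q = 1.166 × 0.012 = 0.01400 m/d
Average linear velocity = 0.01400 / 0.37 = 0.03783 m/d
L = v × T = 0.03783 × 180 = 6.809 m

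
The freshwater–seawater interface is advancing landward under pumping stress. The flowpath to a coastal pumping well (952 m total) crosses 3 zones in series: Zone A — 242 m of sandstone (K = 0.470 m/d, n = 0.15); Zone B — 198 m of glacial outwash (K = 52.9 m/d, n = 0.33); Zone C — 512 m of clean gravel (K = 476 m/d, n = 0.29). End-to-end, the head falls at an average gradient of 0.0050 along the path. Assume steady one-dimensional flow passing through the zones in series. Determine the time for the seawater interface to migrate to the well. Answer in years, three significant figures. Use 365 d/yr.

74.8 years

Continuity: the same q passes through each zone, so ΔH = q·Σ(L_j/K_j) — the zones act as resistances in series.
Σ(L/K) = 242/0.470 + 198/52.9 + 512/476 = 514.9 + 3.743 + 1.076 = 519.7 d
K_eq = L_total / Σ(L/K) = 952 / 519.7 = 1.832 m/d
q = K_eq · i = 1.832 × 0.0050 = 0.009159 m/d (same in every zone)
Zone A: v = q/n = 0.009159/0.15 = 0.06106 m/d → t_A = 242/0.06106 = 3963 d
Zone B: v = q/n = 0.009159/0.33 = 0.02775 m/d → t_B = 198/0.02775 = 7134 d
Zone C: v = q/n = 0.009159/0.29 = 0.03158 m/d → t_C = 512/0.03158 = 16210 d
Total t = 3963 + 7134 + 16210 = 27310 d
   = 27310 / 365 = 74.8 yr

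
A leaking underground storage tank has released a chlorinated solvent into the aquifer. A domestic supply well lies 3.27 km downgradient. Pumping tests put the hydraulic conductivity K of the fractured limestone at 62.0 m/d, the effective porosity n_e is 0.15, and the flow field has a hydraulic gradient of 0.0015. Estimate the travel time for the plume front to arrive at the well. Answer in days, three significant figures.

5270 days

Darcy flux q = K·i = 62.0 × 0.0015 = 0.09300 m/d
v_s = q/n_e = 0.09300/0.15 = 0.6200 m/d
L = 3.27 km = 3270 m
t = L / v = 3270 / 0.6200 = 5274 d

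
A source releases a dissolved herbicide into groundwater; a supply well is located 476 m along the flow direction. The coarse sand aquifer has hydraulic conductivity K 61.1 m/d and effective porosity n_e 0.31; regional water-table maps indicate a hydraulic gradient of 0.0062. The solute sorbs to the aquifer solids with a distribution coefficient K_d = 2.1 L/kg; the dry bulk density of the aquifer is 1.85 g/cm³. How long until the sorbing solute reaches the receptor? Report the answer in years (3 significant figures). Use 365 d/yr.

14.4 years

Specific discharge q = 61.1 × 0.0062 = 0.3788 m/d
v = Ki/n = 61.1·0.0062/0.31 = 1.222 m/d
Retardation R = 1 + ρ_b·K_d/n = 1 + 1.85×2.1/0.31 = 13.53
Contaminant velocity v_c = v/R = 1.222/13.53 = 0.09030 m/d
t = L/v_c = 476/0.09030 = 5271 d
   = 5271/365 = 14.4 yr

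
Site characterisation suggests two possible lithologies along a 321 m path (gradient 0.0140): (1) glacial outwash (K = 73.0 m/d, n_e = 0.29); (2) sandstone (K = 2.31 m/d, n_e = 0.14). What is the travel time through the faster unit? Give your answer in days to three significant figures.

Unit 1 (glacial outwash): v = 73.0×0.014/0.29 = 3.524 m/d, t = 321/3.524 = 91.09 d
Unit 2 (sandstone): v = 2.31×0.014/0.14 = 0.2310 m/d, t = 321/0.2310 = 1390 d
Faster unit: t = 91.1 d

91.1 days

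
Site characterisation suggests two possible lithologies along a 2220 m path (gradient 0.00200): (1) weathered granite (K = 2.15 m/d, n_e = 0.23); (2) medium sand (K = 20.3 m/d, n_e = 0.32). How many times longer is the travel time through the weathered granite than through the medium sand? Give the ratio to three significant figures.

Unit 1 (weathered granite): v = 2.15×0.0020/0.23 = 0.01870 m/d, t = 2220/0.01870 = 118700 d
Unit 2 (medium sand): v = 20.3×0.0020/0.32 = 0.1269 m/d, t = 2220/0.1269 = 17500 d
t(weathered granite) / t(medium sand) = 118700/17500 = 6.79

6.79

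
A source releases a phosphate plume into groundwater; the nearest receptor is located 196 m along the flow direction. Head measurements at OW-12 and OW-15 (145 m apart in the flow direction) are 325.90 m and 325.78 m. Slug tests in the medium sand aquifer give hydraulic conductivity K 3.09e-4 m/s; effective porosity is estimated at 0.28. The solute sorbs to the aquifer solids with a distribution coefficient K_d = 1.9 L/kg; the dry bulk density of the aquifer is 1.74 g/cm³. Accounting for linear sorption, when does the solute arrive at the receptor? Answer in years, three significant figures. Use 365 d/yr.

Hydraulic gradient i = (325.90 − 325.78) / 145 = 0.12 / 145 = 8.276e-4
K = 3.09e-4 m/s × 86400 s/d = 26.70 m/d
Darcy flux q = K·i = 26.70 × 8.276e-4 = 0.02209 m/d
v = Ki/n = 26.70·8.276e-4/0.28 = 0.07891 m/d
Retardation R = 1 + ρ_b·K_d/n = 1 + 1.74×1.9/0.28 = 12.81
Contaminant velocity v_c = v/R = 0.07891/12.81 = 0.006161 m/d
t = L/v_c = 196/0.006161 = 31810 d
   = 31810/365 = 87.2 yr

87.2 years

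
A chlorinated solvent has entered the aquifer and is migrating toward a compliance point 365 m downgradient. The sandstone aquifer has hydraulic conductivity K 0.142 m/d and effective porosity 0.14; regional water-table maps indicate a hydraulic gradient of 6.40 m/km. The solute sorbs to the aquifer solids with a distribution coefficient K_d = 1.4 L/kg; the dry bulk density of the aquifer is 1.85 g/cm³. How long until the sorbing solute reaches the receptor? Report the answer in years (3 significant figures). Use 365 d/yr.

3000 years

Darcy flux q = K·i = 0.142 × 0.0064 = 9.088e-4 m/d
v_s = q/n_e = 9.088e-4/0.14 = 0.006491 m/d
Retardation R = 1 + ρ_b·K_d/n = 1 + 1.85×1.4/0.14 = 19.50
Contaminant velocity v_c = v/R = 0.006491/19.50 = 3.329e-4 m/d
t = L/v_c = 365/3.329e-4 = 1.096e6 d
   = 1.096e6/365 = 3000 yr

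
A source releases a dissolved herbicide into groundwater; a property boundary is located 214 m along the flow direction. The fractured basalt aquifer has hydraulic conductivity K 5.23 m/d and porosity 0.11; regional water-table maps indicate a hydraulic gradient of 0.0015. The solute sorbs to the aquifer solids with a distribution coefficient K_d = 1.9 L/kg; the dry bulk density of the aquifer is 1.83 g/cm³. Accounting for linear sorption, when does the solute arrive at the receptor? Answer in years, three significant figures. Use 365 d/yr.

268 years

Darcy flux q = K·i = 5.23 × 0.0015 = 0.007845 m/d
v_s = q/n_e = 0.007845/0.11 = 0.07132 m/d
Retardation R = 1 + ρ_b·K_d/n = 1 + 1.83×1.9/0.11 = 32.61
Contaminant velocity v_c = v/R = 0.07132/32.61 = 0.002187 m/d
t = L/v_c = 214/0.002187 = 97850 d
   = 97850/365 = 268 yr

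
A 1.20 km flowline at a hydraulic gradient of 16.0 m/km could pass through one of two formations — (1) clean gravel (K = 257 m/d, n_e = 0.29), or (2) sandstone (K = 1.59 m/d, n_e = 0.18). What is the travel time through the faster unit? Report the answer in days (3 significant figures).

Unit 1 (clean gravel): v = 257×0.016/0.29 = 14.18 m/d, t = 1200/14.18 = 84.63 d
Unit 2 (sandstone): v = 1.59×0.016/0.18 = 0.1413 m/d, t = 1200/0.1413 = 8491 d
Faster unit: t = 84.6 d

84.6 days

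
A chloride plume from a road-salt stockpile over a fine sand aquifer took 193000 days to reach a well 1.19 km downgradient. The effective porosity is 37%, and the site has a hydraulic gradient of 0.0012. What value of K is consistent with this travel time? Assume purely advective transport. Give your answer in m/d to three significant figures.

L = 1.19 km = 1190 m
v = L / t = 1190 / 193000 = 0.006166 m/d
K = v · n / i = 0.006166 × 0.37 / 0.0012 = 1.90 m/d

1.90 m/d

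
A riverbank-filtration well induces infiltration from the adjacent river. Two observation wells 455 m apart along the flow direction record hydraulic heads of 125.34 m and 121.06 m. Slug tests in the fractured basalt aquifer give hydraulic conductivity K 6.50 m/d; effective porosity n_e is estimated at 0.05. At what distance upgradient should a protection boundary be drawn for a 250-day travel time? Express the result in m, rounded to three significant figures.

Hydraulic gradient i = (125.34 − 121.06) / 455 = 4.28 / 455 = 0.009407
Specific discharge q = 6.50 × 0.009407 = 0.06114 m/d
Average linear velocity = 0.06114 / 0.05 = 1.223 m/d
L = v × T = 1.223 × 250 = 305.7 m

306 m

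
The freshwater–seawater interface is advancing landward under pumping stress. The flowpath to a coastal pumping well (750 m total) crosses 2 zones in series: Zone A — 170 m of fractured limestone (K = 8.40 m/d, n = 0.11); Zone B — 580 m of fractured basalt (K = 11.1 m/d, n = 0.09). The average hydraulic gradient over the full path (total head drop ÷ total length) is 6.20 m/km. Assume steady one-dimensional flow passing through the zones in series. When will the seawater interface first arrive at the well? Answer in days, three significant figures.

Steady 1-D flow in series ⇒ the Darcy flux q is identical in every zone and the zone head losses add (resistances L/K in series).
Σ(L/K) = 170/8.40 + 580/11.1 = 20.24 + 52.25 = 72.49 d
K_eq = L_total / Σ(L/K) = 750 / 72.49 = 10.35 m/d
q = K_eq · i = 10.35 × 0.0062 = 0.06415 m/d (same in every zone)
Zone A: v = q/n = 0.06415/0.11 = 0.5831 m/d → t_A = 170/0.5831 = 291.5 d
Zone B: v = q/n = 0.06415/0.09 = 0.7127 m/d → t_B = 580/0.7127 = 813.8 d
Total t = 291.5 + 813.8 = 1105 d

1110 days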